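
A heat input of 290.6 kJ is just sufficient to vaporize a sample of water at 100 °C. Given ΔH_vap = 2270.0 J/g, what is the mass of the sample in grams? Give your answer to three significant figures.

m = q / ΔH_vap = 290600 J / 2270.0 J/g = 128 g

m = 128 g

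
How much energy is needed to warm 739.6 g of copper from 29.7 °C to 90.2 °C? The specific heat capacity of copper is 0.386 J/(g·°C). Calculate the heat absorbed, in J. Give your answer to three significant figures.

q = m c ΔT = 739.6 × 0.386 × (90.2 − 29.7)
q = 739.6 × 0.386 × 60.5 = 17270 J

q = 17300 J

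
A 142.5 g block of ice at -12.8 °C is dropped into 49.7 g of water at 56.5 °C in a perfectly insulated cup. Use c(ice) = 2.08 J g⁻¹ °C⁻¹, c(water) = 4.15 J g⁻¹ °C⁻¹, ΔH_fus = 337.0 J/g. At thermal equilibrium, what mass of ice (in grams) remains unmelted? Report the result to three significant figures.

Heat to warm all ice to 0 °C: 142.5×2.08×12.8 = 3793.9 J
Heat released by water cooling to 0 °C: 49.7×4.15×56.5 = 11653 J
11653 J < 3793.9 + 142.5×337.0 = 51816.4 J, so not all ice melts; final T = 0 °C.
Heat left for melting: 11653 − 3793.9 = 7859.1 J
Mass melted = 7859.1 / 337.0 = 23.32 g
Ice remaining = 142.5 − 23.32 = 119.18 g

m_ice remaining = 119 g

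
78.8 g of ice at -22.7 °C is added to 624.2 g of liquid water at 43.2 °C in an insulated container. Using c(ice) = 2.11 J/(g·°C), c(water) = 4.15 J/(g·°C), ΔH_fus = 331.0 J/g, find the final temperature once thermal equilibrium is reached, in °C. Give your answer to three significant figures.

T_f = 28.1 °C

Heat to bring ice to 0 °C and melt it: q₁ = 78.8×2.11×22.7 + 78.8×331.0 = 29857 J
Heat the water can supply cooling to 0 °C: 624.2×4.15×43.2 = 111907 J > q₁, so all ice melts.
Energy balance: 624.2×4.15×(43.2 − T) = 29857 + 78.8×4.15×(T − 0)
2590.43(43.2 − T) = 29857 + 327.02 T
111907 − 29857 = 2917.45 T
T = 82050 / 2917.45 = 28.12 °C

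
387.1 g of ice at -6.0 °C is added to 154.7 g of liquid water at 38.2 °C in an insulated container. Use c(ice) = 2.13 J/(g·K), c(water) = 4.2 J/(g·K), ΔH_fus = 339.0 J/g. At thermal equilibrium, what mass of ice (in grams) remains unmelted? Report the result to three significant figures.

m_ice remaining = 328 g

Heat to warm all ice to 0 °C: 387.1×2.13×6.0 = 4947.1 J
Heat released by water cooling to 0 °C: 154.7×4.2×38.2 = 24820 J
24820 J < 4947.1 + 387.1×339.0 = 136174.0 J, so not all ice melts; final T = 0 °C.
Heat left for melting: 24820 − 4947.1 = 19872.9 J
Mass melted = 19872.9 / 339.0 = 58.62 g
Ice remaining = 387.1 − 58.62 = 328.48 g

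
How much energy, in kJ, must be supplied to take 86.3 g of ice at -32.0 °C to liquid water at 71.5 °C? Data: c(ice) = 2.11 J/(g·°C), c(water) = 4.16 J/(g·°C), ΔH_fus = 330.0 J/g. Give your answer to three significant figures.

q = 60.0 kJ

q1 (heat ice -32.0→0.0 °C): 86.3 × 2.11 × 32.0 = 5827 J
q2 (melt at 0 °C): 86.3 × 330.0 = 28479 J
q3 (heat water 0.0→71.5 °C): 86.3 × 4.16 × 71.5 = 25669 J
Total: 5827 + 28479 + 25669 = 59975 J = 60.0 kJ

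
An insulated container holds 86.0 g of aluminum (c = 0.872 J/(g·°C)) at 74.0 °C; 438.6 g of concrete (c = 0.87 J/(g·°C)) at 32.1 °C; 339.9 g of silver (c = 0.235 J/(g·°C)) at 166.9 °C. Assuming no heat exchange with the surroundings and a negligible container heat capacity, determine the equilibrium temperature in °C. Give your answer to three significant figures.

T_f = 58.0 °C

Σ mᵢcᵢ(T − Tᵢ) = 0  ⇒  T = Σ mᵢcᵢTᵢ / Σ mᵢcᵢ
Σ mᵢcᵢ = 86.0×0.872 + 438.6×0.87 + 339.9×0.235 = 536.4505
Σ mᵢcᵢTᵢ = 74.992×74.0 + 381.582×32.1 + 79.8765×166.9 = 31130
T = 31130 / 536.4505 = 58.03 °C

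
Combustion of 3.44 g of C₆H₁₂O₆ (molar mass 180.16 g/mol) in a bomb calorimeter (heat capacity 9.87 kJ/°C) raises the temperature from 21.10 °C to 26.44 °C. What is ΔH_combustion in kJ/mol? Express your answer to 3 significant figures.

ΔT = 26.44 − 21.10 = 5.34 °C
q_cal = C_cal × ΔT = 9.87 × 5.34 = 52.7058 kJ
n = 3.44 / 180.16 = 0.01909 mol
q_rxn = −q_cal = -52.7058 kJ
ΔH = -52.7058 / 0.01909 = -2761 kJ/mol

ΔH = -2760 kJ/mol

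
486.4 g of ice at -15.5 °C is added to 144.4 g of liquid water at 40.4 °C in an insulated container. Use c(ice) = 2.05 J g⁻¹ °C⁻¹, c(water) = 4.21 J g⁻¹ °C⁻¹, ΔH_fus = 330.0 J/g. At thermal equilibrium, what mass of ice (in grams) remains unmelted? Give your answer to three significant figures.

m_ice remaining = 459 g

Heat to warm all ice to 0 °C: 486.4×2.05×15.5 = 15455 J
Heat released by water cooling to 0 °C: 144.4×4.21×40.4 = 24560 J
24560 J < 15455 + 486.4×330.0 = 175967 J, so not all ice melts; final T = 0 °C.
Heat left for melting: 24560 − 15455 = 9105 J
Mass melted = 9105 / 330.0 = 27.59 g
Ice remaining = 486.4 − 27.59 = 458.81 g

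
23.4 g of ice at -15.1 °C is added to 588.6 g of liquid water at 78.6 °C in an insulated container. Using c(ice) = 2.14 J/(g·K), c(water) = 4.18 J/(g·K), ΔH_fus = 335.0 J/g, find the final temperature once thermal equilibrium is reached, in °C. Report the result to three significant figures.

T_f = 72.2 °C

Heat to bring ice to 0 °C and melt it: q₁ = 23.4×2.14×15.1 + 23.4×335.0 = 8595.1 J
Heat the water can supply cooling to 0 °C: 588.6×4.18×78.6 = 193383 J > q₁, so all ice melts.
Energy balance: 588.6×4.18×(78.6 − T) = 8595.1 + 23.4×4.18×(T − 0)
2460.348(78.6 − T) = 8595.1 + 97.812 T
193383 − 8595.1 = 2558.160 T
T = 184787.9 / 2558.160 = 72.23 °C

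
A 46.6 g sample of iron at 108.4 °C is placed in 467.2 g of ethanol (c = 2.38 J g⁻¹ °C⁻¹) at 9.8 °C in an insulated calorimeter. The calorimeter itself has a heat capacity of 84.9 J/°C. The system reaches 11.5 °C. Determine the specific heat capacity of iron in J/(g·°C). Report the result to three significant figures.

q_gained = (467.2 × 2.38 + 84.9) × (11.5 − 9.8) = 2035 J
q_lost = 46.6 × c × (108.4 − 11.5) = 4515.54 c
Set equal: c = 2035 / 4515.54 = 0.451 J/(g·°C)

c = 0.451 J/(g·°C)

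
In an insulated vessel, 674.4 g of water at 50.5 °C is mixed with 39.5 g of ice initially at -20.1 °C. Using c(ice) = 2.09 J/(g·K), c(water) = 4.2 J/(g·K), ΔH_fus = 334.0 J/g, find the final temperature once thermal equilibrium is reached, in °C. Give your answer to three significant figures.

Heat to bring ice to 0 °C and melt it: q₁ = 39.5×2.09×20.1 + 39.5×334.0 = 14852 J
Heat the water can supply cooling to 0 °C: 674.4×4.2×50.5 = 143040 J > q₁, so all ice melts.
Energy balance: 674.4×4.2×(50.5 − T) = 14852 + 39.5×4.2×(T − 0)
2832.48(50.5 − T) = 14852 + 165.9 T
143040 − 14852 = 2998.38 T
T = 128188 / 2998.38 = 42.75 °C

T_f = 42.8 °C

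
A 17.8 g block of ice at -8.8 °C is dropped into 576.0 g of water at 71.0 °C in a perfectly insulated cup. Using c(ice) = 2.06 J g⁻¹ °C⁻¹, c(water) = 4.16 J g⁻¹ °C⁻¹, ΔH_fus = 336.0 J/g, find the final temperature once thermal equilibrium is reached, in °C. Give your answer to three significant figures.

Heat to bring ice to 0 °C and melt it: q₁ = 17.8×2.06×8.8 + 17.8×336.0 = 6303.5 J
Heat the water can supply cooling to 0 °C: 576.0×4.16×71.0 = 170127 J > q₁, so all ice melts.
Energy balance: 576.0×4.16×(71.0 − T) = 6303.5 + 17.8×4.16×(T − 0)
2396.16(71.0 − T) = 6303.5 + 74.048 T
170127 − 6303.5 = 2470.208 T
T = 163823.5 / 2470.208 = 66.32 °C

T_f = 66.3 °C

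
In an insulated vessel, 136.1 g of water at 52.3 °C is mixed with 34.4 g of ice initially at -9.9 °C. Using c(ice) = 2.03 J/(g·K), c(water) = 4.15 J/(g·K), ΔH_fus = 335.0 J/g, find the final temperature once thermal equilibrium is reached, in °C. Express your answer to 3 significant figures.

Heat to bring ice to 0 °C and melt it: q₁ = 34.4×2.03×9.9 + 34.4×335.0 = 12215 J
Heat the water can supply cooling to 0 °C: 136.1×4.15×52.3 = 29539.8 J > q₁, so all ice melts.
Energy balance: 136.1×4.15×(52.3 − T) = 12215 + 34.4×4.15×(T − 0)
564.815(52.3 − T) = 12215 + 142.76 T
29539.8 − 12215 = 707.575 T
T = 17324.8 / 707.575 = 24.48 °C

T_f = 24.5 °C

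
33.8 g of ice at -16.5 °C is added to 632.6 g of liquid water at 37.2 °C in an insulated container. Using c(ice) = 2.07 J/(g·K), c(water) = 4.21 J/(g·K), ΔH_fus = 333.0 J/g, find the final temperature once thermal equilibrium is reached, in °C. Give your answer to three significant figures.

T_f = 30.9 °C

Heat to bring ice to 0 °C and melt it: q₁ = 33.8×2.07×16.5 + 33.8×333.0 = 12410 J
Heat the water can supply cooling to 0 °C: 632.6×4.21×37.2 = 99072.8 J > q₁, so all ice melts.
Energy balance: 632.6×4.21×(37.2 − T) = 12410 + 33.8×4.21×(T − 0)
2663.246(37.2 − T) = 12410 + 142.298 T
99072.8 − 12410 = 2805.544 T
T = 86662.8 / 2805.544 = 30.89 °C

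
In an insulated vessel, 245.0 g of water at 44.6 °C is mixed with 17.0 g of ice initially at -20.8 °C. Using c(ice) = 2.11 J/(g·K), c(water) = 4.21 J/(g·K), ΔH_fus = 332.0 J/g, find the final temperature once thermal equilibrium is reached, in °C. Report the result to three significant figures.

Heat to bring ice to 0 °C and melt it: q₁ = 17.0×2.11×20.8 + 17.0×332.0 = 6390.1 J
Heat the water can supply cooling to 0 °C: 245.0×4.21×44.6 = 46002.7 J > q₁, so all ice melts.
Energy balance: 245.0×4.21×(44.6 − T) = 6390.1 + 17.0×4.21×(T − 0)
1031.45(44.6 − T) = 6390.1 + 71.57 T
46002.7 − 6390.1 = 1103.02 T
T = 39612.6 / 1103.02 = 35.91 °C

T_f = 35.9 °C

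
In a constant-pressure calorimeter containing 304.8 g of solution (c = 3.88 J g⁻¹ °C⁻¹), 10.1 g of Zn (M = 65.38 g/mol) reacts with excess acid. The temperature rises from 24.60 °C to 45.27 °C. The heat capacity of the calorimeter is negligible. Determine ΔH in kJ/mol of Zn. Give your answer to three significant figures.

|ΔT| = |45.27 − 24.60| = 20.67 °C
|q_surr| = (304.8 × 3.88) × 20.67 = 1182.624 × 20.67 = 24440 J
n(Zn) = 10.1 / 65.38 = 0.1545 mol
Temperature rose, so q_rxn = −|q_surr| = -24.44 kJ
ΔH = q_rxn / n = -158.2 kJ/mol

ΔH = -158 kJ/mol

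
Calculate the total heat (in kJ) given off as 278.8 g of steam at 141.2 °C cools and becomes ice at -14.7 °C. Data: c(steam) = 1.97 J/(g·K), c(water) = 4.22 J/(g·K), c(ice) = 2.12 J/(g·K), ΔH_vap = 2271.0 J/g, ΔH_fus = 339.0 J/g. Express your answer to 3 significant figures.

q = 877 kJ

q1 (cool steam 141.2→100 °C): 278.8 × 1.97 × 41.2 = 22629 J
q2 (condense at 100 °C): 278.8 × 2271.0 = 633155 J
q3 (cool water 100→0 °C): 278.8 × 4.22 × 100.0 = 117654 J
q4 (freeze at 0 °C): 278.8 × 339.0 = 94513 J
q5 (cool ice 0→-14.7 °C): 278.8 × 2.12 × 14.7 = 8689 J
Total: 22629 + 633155 + 117654 + 94513 + 8689 = 876640 J = 877 kJ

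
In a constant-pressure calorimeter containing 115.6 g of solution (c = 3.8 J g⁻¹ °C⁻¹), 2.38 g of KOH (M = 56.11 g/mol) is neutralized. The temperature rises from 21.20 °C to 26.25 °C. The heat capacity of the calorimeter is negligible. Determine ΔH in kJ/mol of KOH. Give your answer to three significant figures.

ΔH = -52.3 kJ/mol

|ΔT| = |26.25 − 21.20| = 5.05 °C
|q_surr| = (115.6 × 3.8) × 5.05 = 439.28 × 5.05 = 2218 J
n(KOH) = 2.38 / 56.11 = 0.04242 mol
Temperature rose, so q_rxn = −|q_surr| = -2.218 kJ
ΔH = q_rxn / n = -52.29 kJ/mol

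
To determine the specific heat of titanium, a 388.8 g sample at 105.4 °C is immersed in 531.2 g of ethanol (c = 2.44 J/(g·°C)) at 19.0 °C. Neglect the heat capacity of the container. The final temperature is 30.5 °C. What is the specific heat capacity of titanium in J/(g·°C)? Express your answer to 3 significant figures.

q_gained = (531.2 × 2.44) × (30.5 − 19.0) = 14910 J
q_lost = 388.8 × c × (105.4 − 30.5) = 29121.12 c
Set equal: c = 14910 / 29121.12 = 0.512 J/(g·°C)

c = 0.512 J/(g·°C)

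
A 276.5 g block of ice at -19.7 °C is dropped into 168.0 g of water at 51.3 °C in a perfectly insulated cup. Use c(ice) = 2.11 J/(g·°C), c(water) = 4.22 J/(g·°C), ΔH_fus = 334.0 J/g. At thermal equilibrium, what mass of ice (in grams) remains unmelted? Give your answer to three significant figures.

m_ice remaining = 202 g

Heat to warm all ice to 0 °C: 276.5×2.11×19.7 = 11493 J
Heat released by water cooling to 0 °C: 168.0×4.22×51.3 = 36370 J
36370 J < 11493 + 276.5×334.0 = 103844 J, so not all ice melts; final T = 0 °C.
Heat left for melting: 36370 − 11493 = 24877 J
Mass melted = 24877 / 334.0 = 74.48 g
Ice remaining = 276.5 − 74.48 = 202.02 g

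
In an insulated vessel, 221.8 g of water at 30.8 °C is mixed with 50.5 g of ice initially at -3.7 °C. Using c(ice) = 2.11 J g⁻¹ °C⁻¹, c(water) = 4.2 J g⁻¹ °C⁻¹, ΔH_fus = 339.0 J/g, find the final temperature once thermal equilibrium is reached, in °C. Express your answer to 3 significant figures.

T_f = 9.77 °C

Heat to bring ice to 0 °C and melt it: q₁ = 50.5×2.11×3.7 + 50.5×339.0 = 17514 J
Heat the water can supply cooling to 0 °C: 221.8×4.2×30.8 = 28692.0 J > q₁, so all ice melts.
Energy balance: 221.8×4.2×(30.8 − T) = 17514 + 50.5×4.2×(T − 0)
931.56(30.8 − T) = 17514 + 212.1 T
28692.0 − 17514 = 1143.66 T
T = 11178.0 / 1143.66 = 9.774 °C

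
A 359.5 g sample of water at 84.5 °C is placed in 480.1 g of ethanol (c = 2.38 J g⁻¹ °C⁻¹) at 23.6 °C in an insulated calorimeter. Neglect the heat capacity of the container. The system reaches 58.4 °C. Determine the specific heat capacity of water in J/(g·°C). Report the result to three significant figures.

c = 4.24 J/(g·°C)

q_gained = (480.1 × 2.38) × (58.4 − 23.6) = 39760 J
q_lost = 359.5 × c × (84.5 − 58.4) = 9382.95 c
Set equal: c = 39760 / 9382.95 = 4.24 J/(g·°C)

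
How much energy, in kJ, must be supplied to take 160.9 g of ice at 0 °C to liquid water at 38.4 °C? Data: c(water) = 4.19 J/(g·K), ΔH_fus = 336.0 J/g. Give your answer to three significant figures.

q1 (melt at 0 °C): 160.9 × 336.0 = 54062 J
q2 (heat water 0.0→38.4 °C): 160.9 × 4.19 × 38.4 = 25888 J
Total: 54062 + 25888 = 79950 J = 80.0 kJ

q = 80.0 kJ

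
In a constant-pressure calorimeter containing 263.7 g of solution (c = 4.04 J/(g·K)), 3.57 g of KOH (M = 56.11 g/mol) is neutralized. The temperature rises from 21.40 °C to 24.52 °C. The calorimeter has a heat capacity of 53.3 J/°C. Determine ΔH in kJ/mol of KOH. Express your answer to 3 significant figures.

ΔH = -54.9 kJ/mol

|ΔT| = |24.52 − 21.40| = 3.12 °C
|q_surr| = (263.7 × 4.04 + 53.3) × 3.12 = 1118.648 × 3.12 = 3490.2 J
n(KOH) = 3.57 / 56.11 = 0.063625 mol
Temperature rose, so q_rxn = −|q_surr| = -3.4902 kJ
ΔH = q_rxn / n = -54.86 kJ/mol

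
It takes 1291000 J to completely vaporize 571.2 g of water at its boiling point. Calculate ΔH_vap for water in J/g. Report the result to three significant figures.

ΔH_vap = q / m = 1291000 / 571.2 = 2260 J/g

ΔH_vap = 2260 J/g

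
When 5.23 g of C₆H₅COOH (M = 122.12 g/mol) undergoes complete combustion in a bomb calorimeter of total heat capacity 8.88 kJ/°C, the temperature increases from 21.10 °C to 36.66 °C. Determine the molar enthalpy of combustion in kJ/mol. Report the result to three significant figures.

ΔT = 36.66 − 21.10 = 15.56 °C
q_cal = C_cal × ΔT = 8.88 × 15.56 = 138.1728 kJ
n = 5.23 / 122.12 = 0.04283 mol
q_rxn = −q_cal = -138.1728 kJ
ΔH = -138.1728 / 0.04283 = -3226 kJ/mol

ΔH = -3230 kJ/mol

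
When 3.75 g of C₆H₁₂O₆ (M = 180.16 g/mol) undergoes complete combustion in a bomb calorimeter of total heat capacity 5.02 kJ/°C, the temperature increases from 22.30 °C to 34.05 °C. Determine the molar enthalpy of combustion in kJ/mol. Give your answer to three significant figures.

ΔT = 34.05 − 22.30 = 11.75 °C
q_cal = C_cal × ΔT = 5.02 × 11.75 = 58.985 kJ
n = 3.75 / 180.16 = 0.02081 mol
q_rxn = −q_cal = -58.985 kJ
ΔH = -58.985 / 0.02081 = -2834 kJ/mol

ΔH = -2830 kJ/mol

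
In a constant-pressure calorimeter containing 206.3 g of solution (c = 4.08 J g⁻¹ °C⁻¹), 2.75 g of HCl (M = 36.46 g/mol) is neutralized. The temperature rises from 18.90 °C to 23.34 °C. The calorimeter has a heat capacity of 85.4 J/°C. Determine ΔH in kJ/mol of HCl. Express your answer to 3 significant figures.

|ΔT| = |23.34 − 18.90| = 4.44 °C
|q_surr| = (206.3 × 4.08 + 85.4) × 4.44 = 927.104 × 4.44 = 4116 J
n(HCl) = 2.75 / 36.46 = 0.07543 mol
Temperature rose, so q_rxn = −|q_surr| = -4.116 kJ
ΔH = q_rxn / n = -54.57 kJ/mol

ΔH = -54.6 kJ/mol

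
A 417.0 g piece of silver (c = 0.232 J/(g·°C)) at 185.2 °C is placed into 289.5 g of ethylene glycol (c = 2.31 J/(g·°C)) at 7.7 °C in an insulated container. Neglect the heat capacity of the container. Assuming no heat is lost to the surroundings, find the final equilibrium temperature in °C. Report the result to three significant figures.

T_f = 30.1 °C

Heat lost by silver = heat gained by ethylene glycol.
(417.0)(0.232)(185.2 − T) = (289.5)(2.31)(T − 7.7)
96.744 (185.2 − T) = 668.745 (T − 7.7)
17917 − 96.744 T = 668.745 T − 5149.3
23066.3 = 765.489 T
T = 30.13 °C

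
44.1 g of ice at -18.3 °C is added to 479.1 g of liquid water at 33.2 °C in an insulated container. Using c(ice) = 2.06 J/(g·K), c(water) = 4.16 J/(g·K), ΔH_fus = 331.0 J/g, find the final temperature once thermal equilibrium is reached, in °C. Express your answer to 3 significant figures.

T_f = 22.9 °C

Heat to bring ice to 0 °C and melt it: q₁ = 44.1×2.06×18.3 + 44.1×331.0 = 16260 J
Heat the water can supply cooling to 0 °C: 479.1×4.16×33.2 = 66169.5 J > q₁, so all ice melts.
Energy balance: 479.1×4.16×(33.2 − T) = 16260 + 44.1×4.16×(T − 0)
1993.056(33.2 − T) = 16260 + 183.456 T
66169.5 − 16260 = 2176.512 T
T = 49909.5 / 2176.512 = 22.93 °C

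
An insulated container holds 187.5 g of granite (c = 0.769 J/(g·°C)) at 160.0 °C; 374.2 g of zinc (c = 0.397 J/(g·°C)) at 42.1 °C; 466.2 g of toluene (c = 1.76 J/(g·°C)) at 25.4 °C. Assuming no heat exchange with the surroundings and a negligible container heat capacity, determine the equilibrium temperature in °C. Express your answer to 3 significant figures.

Σ mᵢcᵢ(T − Tᵢ) = 0  ⇒  T = Σ mᵢcᵢTᵢ / Σ mᵢcᵢ
Σ mᵢcᵢ = 187.5×0.769 + 374.2×0.397 + 466.2×1.76 = 1113.2569
Σ mᵢcᵢTᵢ = 144.1875×160.0 + 148.5574×42.1 + 820.512×25.4 = 50165
T = 50165 / 1113.2569 = 45.06 °C

T_f = 45.1 °C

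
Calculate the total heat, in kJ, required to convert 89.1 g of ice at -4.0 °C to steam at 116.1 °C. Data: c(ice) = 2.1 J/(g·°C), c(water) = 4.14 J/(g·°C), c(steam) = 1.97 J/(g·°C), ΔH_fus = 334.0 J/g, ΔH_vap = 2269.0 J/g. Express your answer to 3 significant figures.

q = 272 kJ

q1 (heat ice -4.0→0.0 °C): 89.1 × 2.1 × 4.0 = 748 J
q2 (melt at 0 °C): 89.1 × 334.0 = 29759 J
q3 (heat water 0.0→100.0 °C): 89.1 × 4.14 × 100.0 = 36887 J
q4 (vaporize at 100 °C): 89.1 × 2269.0 = 202168 J
q5 (heat steam 100.0→116.1 °C): 89.1 × 1.97 × 16.1 = 2826 J
Total: 748 + 29759 + 36887 + 202168 + 2826 = 272388 J = 272 kJ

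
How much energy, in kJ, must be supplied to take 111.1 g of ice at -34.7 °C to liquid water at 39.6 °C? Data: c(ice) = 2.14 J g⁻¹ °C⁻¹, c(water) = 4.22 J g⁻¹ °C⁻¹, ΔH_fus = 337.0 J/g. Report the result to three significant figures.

q = 64.3 kJ

q1 (heat ice -34.7→0.0 °C): 111.1 × 2.14 × 34.7 = 8250 J
q2 (melt at 0 °C): 111.1 × 337.0 = 37441 J
q3 (heat water 0.0→39.6 °C): 111.1 × 4.22 × 39.6 = 18566 J
Total: 8250 + 37441 + 18566 = 64257 J = 64.3 kJ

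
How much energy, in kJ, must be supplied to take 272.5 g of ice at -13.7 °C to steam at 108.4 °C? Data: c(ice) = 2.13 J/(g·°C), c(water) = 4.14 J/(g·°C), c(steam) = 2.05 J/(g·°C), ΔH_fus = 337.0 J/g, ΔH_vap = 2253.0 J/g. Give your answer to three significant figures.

q1 (heat ice -13.7→0.0 °C): 272.5 × 2.13 × 13.7 = 7952 J
q2 (melt at 0 °C): 272.5 × 337.0 = 91833 J
q3 (heat water 0.0→100.0 °C): 272.5 × 4.14 × 100.0 = 112815 J
q4 (vaporize at 100 °C): 272.5 × 2253.0 = 613943 J
q5 (heat steam 100.0→108.4 °C): 272.5 × 2.05 × 8.4 = 4692 J
Total: 7952 + 91833 + 112815 + 613943 + 4692 = 831235 J = 831 kJ

q = 831 kJ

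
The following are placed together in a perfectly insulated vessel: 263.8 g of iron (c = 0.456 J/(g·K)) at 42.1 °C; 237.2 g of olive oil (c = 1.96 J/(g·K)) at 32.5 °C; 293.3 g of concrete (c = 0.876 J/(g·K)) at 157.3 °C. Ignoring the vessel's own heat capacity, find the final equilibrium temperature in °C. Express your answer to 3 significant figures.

T_f = 71.9 °C

Σ mᵢcᵢ(T − Tᵢ) = 0  ⇒  T = Σ mᵢcᵢTᵢ / Σ mᵢcᵢ
Σ mᵢcᵢ = 263.8×0.456 + 237.2×1.96 + 293.3×0.876 = 842.1356
Σ mᵢcᵢTᵢ = 120.2928×42.1 + 464.912×32.5 + 256.9308×157.3 = 60589
T = 60589 / 842.1356 = 71.947 °C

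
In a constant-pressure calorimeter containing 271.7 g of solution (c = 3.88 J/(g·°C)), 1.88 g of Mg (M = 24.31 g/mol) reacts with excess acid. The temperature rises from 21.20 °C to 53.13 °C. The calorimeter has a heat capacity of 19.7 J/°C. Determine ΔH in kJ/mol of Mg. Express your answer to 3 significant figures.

ΔH = -443 kJ/mol

|ΔT| = |53.13 − 21.20| = 31.93 °C
|q_surr| = (271.7 × 3.88 + 19.7) × 31.93 = 1073.896 × 31.93 = 34290 J
n(Mg) = 1.88 / 24.31 = 0.07733 mol
Temperature rose, so q_rxn = −|q_surr| = -34.29 kJ
ΔH = q_rxn / n = -443.4 kJ/mol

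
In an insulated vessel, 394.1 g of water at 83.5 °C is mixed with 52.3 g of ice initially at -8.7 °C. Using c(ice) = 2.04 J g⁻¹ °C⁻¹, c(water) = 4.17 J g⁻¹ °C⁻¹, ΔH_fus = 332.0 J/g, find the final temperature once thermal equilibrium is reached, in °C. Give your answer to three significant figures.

Heat to bring ice to 0 °C and melt it: q₁ = 52.3×2.04×8.7 + 52.3×332.0 = 18292 J
Heat the water can supply cooling to 0 °C: 394.1×4.17×83.5 = 137224 J > q₁, so all ice melts.
Energy balance: 394.1×4.17×(83.5 − T) = 18292 + 52.3×4.17×(T − 0)
1643.397(83.5 − T) = 18292 + 218.091 T
137224 − 18292 = 1861.488 T
T = 118932 / 1861.488 = 63.89 °C

T_f = 63.9 °C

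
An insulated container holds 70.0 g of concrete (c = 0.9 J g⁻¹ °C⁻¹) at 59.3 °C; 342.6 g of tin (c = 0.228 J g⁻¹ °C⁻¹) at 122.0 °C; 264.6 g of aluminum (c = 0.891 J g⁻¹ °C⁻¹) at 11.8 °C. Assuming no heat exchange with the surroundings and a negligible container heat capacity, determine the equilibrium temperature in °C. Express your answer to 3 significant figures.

Σ mᵢcᵢ(T − Tᵢ) = 0  ⇒  T = Σ mᵢcᵢTᵢ / Σ mᵢcᵢ
Σ mᵢcᵢ = 70.0×0.9 + 342.6×0.228 + 264.6×0.891 = 376.8714
Σ mᵢcᵢTᵢ = 63×59.3 + 78.1128×122.0 + 235.7586×11.8 = 16048
T = 16048 / 376.8714 = 42.58 °C

T_f = 42.6 °C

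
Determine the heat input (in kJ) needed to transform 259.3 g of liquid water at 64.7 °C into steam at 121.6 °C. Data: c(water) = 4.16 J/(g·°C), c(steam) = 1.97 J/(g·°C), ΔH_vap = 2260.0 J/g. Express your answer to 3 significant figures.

q = 635 kJ

q1 (heat water 64.7→100.0 °C): 259.3 × 4.16 × 35.3 = 38078 J
q2 (vaporize at 100 °C): 259.3 × 2260.0 = 586018 J
q3 (heat steam 100.0→121.6 °C): 259.3 × 1.97 × 21.6 = 11034 J
Total: 38078 + 586018 + 11034 = 635130 J = 635 kJ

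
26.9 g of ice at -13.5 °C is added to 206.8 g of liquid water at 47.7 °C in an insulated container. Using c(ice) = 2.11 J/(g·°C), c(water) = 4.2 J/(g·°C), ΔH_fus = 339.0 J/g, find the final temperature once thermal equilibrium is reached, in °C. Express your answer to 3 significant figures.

Heat to bring ice to 0 °C and melt it: q₁ = 26.9×2.11×13.5 + 26.9×339.0 = 9885.3 J
Heat the water can supply cooling to 0 °C: 206.8×4.2×47.7 = 41430.3 J > q₁, so all ice melts.
Energy balance: 206.8×4.2×(47.7 − T) = 9885.3 + 26.9×4.2×(T − 0)
868.56(47.7 − T) = 9885.3 + 112.98 T
41430.3 − 9885.3 = 981.54 T
T = 31545.0 / 981.54 = 32.14 °C

T_f = 32.1 °C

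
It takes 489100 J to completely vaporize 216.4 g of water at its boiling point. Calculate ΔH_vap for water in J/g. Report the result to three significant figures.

ΔH_vap = q / m = 489100 / 216.4 = 2260 J/g

ΔH_vap = 2260 J/g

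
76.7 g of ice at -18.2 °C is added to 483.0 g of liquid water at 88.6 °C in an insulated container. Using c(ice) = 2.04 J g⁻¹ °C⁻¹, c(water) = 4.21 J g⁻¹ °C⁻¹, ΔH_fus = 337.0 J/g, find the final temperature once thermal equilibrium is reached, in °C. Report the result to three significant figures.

Heat to bring ice to 0 °C and melt it: q₁ = 76.7×2.04×18.2 + 76.7×337.0 = 28696 J
Heat the water can supply cooling to 0 °C: 483.0×4.21×88.6 = 180162 J > q₁, so all ice melts.
Energy balance: 483.0×4.21×(88.6 − T) = 28696 + 76.7×4.21×(T − 0)
2033.43(88.6 − T) = 28696 + 322.907 T
180162 − 28696 = 2356.337 T
T = 151466 / 2356.337 = 64.28 °C

T_f = 64.3 °C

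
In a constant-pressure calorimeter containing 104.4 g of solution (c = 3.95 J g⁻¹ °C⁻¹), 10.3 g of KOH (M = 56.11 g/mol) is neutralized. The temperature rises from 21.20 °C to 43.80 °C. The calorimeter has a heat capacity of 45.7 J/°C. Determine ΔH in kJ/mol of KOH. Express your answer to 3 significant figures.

ΔH = -56.4 kJ/mol

|ΔT| = |43.80 − 21.20| = 22.60 °C
|q_surr| = (104.4 × 3.95 + 45.7) × 22.60 = 458.08 × 22.60 = 10350 J
n(KOH) = 10.3 / 56.11 = 0.1836 mol
Temperature rose, so q_rxn = −|q_surr| = -10.35 kJ
ΔH = q_rxn / n = -56.37 kJ/mol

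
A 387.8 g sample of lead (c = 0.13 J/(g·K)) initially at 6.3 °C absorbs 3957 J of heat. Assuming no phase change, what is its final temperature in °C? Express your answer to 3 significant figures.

ΔT = q / (m c) = 3957 / (387.8 × 0.13) = 78.49 °C
T_f = 6.3 + 78.49 = 84.79 °C

T_f = 84.8 °C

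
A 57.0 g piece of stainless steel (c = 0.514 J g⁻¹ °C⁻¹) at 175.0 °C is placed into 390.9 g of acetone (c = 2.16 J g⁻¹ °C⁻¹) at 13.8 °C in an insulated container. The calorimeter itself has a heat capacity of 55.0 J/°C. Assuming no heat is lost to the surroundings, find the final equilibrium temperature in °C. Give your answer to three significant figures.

T_f = 18.9 °C

Heat lost by stainless steel = heat gained by acetone + calorimeter.
(57.0)(0.514)(175.0 − T) = [(390.9)(2.16) + 55.0](T − 13.8)
29.298 (175.0 − T) = 899.344 (T − 13.8)
5127.2 − 29.298 T = 899.344 T − 12411
17538.2 = 928.642 T
T = 18.89 °C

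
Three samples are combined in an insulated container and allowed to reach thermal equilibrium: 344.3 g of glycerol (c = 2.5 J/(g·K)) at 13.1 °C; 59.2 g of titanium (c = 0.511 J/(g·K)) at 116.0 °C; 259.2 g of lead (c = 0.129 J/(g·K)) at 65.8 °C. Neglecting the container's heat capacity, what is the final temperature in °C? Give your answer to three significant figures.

Σ mᵢcᵢ(T − Tᵢ) = 0  ⇒  T = Σ mᵢcᵢTᵢ / Σ mᵢcᵢ
Σ mᵢcᵢ = 344.3×2.5 + 59.2×0.511 + 259.2×0.129 = 924.4380
Σ mᵢcᵢTᵢ = 860.75×13.1 + 30.2512×116.0 + 33.4368×65.8 = 16985
T = 16985 / 924.4380 = 18.37 °C

T_f = 18.4 °C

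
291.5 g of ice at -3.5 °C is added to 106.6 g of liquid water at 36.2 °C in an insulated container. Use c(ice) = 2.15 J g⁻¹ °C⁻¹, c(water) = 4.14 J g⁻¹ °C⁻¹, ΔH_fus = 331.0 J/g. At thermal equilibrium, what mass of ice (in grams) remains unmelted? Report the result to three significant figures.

m_ice remaining = 250 g

Heat to warm all ice to 0 °C: 291.5×2.15×3.5 = 2193.5 J
Heat released by water cooling to 0 °C: 106.6×4.14×36.2 = 15976 J
15976 J < 2193.5 + 291.5×331.0 = 98680.0 J, so not all ice melts; final T = 0 °C.
Heat left for melting: 15976 − 2193.5 = 13782.5 J
Mass melted = 13782.5 / 331.0 = 41.64 g
Ice remaining = 291.5 − 41.64 = 249.86 g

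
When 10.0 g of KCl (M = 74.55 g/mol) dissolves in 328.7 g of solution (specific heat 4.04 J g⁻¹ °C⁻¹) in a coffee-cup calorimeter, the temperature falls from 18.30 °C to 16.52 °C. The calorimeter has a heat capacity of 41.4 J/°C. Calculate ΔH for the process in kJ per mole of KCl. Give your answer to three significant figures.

ΔH = 18.2 kJ/mol

|ΔT| = |16.52 − 18.30| = 1.78 °C
|q_surr| = (328.7 × 4.04 + 41.4) × 1.78 = 1369.348 × 1.78 = 2437 J
n(KCl) = 10.0 / 74.55 = 0.1341 mol
Temperature fell, so q_rxn = +|q_surr| = 2.437 kJ
ΔH = q_rxn / n = 18.17 kJ/mol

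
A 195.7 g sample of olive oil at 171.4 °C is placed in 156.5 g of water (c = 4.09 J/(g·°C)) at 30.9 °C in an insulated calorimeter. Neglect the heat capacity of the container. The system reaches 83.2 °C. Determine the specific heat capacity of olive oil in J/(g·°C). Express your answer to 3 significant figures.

q_gained = (156.5 × 4.09) × (83.2 − 30.9) = 33480 J
q_lost = 195.7 × c × (171.4 − 83.2) = 17260.74 c
Set equal: c = 33480 / 17260.74 = 1.94 J/(g·°C)

c = 1.94 J/(g·°C)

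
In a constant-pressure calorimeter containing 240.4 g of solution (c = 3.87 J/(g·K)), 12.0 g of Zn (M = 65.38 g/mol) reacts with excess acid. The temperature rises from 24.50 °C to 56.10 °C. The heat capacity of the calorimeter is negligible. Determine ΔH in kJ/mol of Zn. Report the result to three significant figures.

|ΔT| = |56.10 − 24.50| = 31.60 °C
|q_surr| = (240.4 × 3.87) × 31.60 = 930.348 × 31.60 = 29400 J
n(Zn) = 12.0 / 65.38 = 0.1835 mol
Temperature rose, so q_rxn = −|q_surr| = -29.40 kJ
ΔH = q_rxn / n = -160.2 kJ/mol

ΔH = -160 kJ/mol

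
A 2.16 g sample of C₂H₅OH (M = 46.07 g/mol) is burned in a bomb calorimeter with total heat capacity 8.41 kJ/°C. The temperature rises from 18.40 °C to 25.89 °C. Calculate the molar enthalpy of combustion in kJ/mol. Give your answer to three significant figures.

ΔT = 25.89 − 18.40 = 7.49 °C
q_cal = C_cal × ΔT = 8.41 × 7.49 = 62.9909 kJ
n = 2.16 / 46.07 = 0.04689 mol
q_rxn = −q_cal = -62.9909 kJ
ΔH = -62.9909 / 0.04689 = -1343 kJ/mol

ΔH = -1340 kJ/mol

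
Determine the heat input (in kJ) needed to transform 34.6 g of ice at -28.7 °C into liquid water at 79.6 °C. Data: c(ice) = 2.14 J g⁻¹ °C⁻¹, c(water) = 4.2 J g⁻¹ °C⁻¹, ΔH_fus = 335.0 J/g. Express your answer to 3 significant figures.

q1 (heat ice -28.7→0.0 °C): 34.6 × 2.14 × 28.7 = 2125 J
q2 (melt at 0 °C): 34.6 × 335.0 = 11591 J
q3 (heat water 0.0→79.6 °C): 34.6 × 4.2 × 79.6 = 11567 J
Total: 2125 + 11591 + 11567 = 25283 J = 25.3 kJ

q = 25.3 kJ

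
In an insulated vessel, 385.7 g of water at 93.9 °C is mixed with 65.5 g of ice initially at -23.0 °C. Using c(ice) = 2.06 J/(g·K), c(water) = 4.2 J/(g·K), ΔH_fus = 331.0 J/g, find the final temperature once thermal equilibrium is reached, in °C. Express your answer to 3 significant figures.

Heat to bring ice to 0 °C and melt it: q₁ = 65.5×2.06×23.0 + 65.5×331.0 = 24784 J
Heat the water can supply cooling to 0 °C: 385.7×4.2×93.9 = 152112 J > q₁, so all ice melts.
Energy balance: 385.7×4.2×(93.9 − T) = 24784 + 65.5×4.2×(T − 0)
1619.94(93.9 − T) = 24784 + 275.1 T
152112 − 24784 = 1895.04 T
T = 127328 / 1895.04 = 67.19 °C

T_f = 67.2 °C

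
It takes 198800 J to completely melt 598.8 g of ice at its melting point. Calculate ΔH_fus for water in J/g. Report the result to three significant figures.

ΔH_fus = 332 J/g

ΔH_fus = q / m = 198800 / 598.8 = 332 J/g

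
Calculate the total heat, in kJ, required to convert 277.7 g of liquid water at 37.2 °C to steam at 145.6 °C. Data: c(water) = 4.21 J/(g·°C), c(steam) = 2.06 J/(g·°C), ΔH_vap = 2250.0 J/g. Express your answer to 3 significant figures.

q = 724 kJ

q1 (heat water 37.2→100.0 °C): 277.7 × 4.21 × 62.8 = 73421 J
q2 (vaporize at 100 °C): 277.7 × 2250.0 = 624825 J
q3 (heat steam 100.0→145.6 °C): 277.7 × 2.06 × 45.6 = 26086 J
Total: 73421 + 624825 + 26086 = 724332 J = 724 kJ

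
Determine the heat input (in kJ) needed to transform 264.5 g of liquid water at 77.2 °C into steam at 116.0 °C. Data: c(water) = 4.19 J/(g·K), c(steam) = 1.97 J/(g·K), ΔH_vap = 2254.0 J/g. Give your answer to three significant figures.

q1 (heat water 77.2→100.0 °C): 264.5 × 4.19 × 22.8 = 25268 J
q2 (vaporize at 100 °C): 264.5 × 2254.0 = 596183 J
q3 (heat steam 100.0→116.0 °C): 264.5 × 1.97 × 16.0 = 8337 J
Total: 25268 + 596183 + 8337 = 629788 J = 630 kJ

q = 630 kJ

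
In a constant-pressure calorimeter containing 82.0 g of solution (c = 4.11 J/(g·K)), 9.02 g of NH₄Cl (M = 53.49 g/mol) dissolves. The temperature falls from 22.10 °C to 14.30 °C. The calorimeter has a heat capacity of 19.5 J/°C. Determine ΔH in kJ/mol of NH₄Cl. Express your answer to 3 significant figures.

ΔH = 16.5 kJ/mol

|ΔT| = |14.30 − 22.10| = 7.80 °C
|q_surr| = (82.0 × 4.11 + 19.5) × 7.80 = 356.52 × 7.80 = 2781 J
n(NH₄Cl) = 9.02 / 53.49 = 0.1686 mol
Temperature fell, so q_rxn = +|q_surr| = 2.781 kJ
ΔH = q_rxn / n = 16.49 kJ/mol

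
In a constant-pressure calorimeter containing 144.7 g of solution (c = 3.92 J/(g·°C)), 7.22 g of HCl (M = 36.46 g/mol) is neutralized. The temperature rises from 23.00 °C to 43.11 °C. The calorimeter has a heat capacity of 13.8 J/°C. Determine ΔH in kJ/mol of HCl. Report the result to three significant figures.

|ΔT| = |43.11 − 23.00| = 20.11 °C
|q_surr| = (144.7 × 3.92 + 13.8) × 20.11 = 581.024 × 20.11 = 11680 J
n(HCl) = 7.22 / 36.46 = 0.1980 mol
Temperature rose, so q_rxn = −|q_surr| = -11.68 kJ
ΔH = q_rxn / n = -58.99 kJ/mol

ΔH = -59.0 kJ/mol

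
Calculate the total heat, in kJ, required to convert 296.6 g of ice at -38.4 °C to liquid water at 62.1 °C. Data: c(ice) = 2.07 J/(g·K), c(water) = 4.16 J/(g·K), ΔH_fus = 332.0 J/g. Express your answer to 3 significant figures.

q1 (heat ice -38.4→0.0 °C): 296.6 × 2.07 × 38.4 = 23576 J
q2 (melt at 0 °C): 296.6 × 332.0 = 98471 J
q3 (heat water 0.0→62.1 °C): 296.6 × 4.16 × 62.1 = 76622 J
Total: 23576 + 98471 + 76622 = 198669 J = 199 kJ

q = 199 kJ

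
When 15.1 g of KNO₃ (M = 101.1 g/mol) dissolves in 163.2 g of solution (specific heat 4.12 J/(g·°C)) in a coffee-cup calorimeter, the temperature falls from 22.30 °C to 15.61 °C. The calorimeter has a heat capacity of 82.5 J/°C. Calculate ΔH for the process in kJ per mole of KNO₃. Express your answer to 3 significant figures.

|ΔT| = |15.61 − 22.30| = 6.69 °C
|q_surr| = (163.2 × 4.12 + 82.5) × 6.69 = 754.884 × 6.69 = 5050 J
n(KNO₃) = 15.1 / 101.1 = 0.1494 mol
Temperature fell, so q_rxn = +|q_surr| = 5.050 kJ
ΔH = q_rxn / n = 33.80 kJ/mol

ΔH = 33.8 kJ/mol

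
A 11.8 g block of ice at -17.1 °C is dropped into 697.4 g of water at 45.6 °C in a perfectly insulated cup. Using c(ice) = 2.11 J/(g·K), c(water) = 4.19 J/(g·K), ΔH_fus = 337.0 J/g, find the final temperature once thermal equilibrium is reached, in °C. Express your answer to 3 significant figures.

T_f = 43.4 °C

Heat to bring ice to 0 °C and melt it: q₁ = 11.8×2.11×17.1 + 11.8×337.0 = 4402.4 J
Heat the water can supply cooling to 0 °C: 697.4×4.19×45.6 = 133248 J > q₁, so all ice melts.
Energy balance: 697.4×4.19×(45.6 − T) = 4402.4 + 11.8×4.19×(T − 0)
2922.106(45.6 − T) = 4402.4 + 49.442 T
133248 − 4402.4 = 2971.548 T
T = 128845.6 / 2971.548 = 43.36 °C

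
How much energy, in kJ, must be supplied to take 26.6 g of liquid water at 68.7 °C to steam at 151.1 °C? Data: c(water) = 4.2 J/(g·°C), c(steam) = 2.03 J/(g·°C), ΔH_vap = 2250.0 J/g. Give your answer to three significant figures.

q1 (heat water 68.7→100.0 °C): 26.6 × 4.2 × 31.3 = 3497 J
q2 (vaporize at 100 °C): 26.6 × 2250.0 = 59850 J
q3 (heat steam 100.0→151.1 °C): 26.6 × 2.03 × 51.1 = 2759 J
Total: 3497 + 59850 + 2759 = 66106 J = 66.1 kJ

q = 66.1 kJ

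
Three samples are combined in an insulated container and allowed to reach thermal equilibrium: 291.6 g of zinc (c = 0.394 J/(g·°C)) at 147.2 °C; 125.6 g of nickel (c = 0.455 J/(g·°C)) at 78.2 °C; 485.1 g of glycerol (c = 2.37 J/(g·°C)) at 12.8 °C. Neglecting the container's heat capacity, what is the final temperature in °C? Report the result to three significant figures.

T_f = 27.3 °C

Σ mᵢcᵢ(T − Tᵢ) = 0  ⇒  T = Σ mᵢcᵢTᵢ / Σ mᵢcᵢ
Σ mᵢcᵢ = 291.6×0.394 + 125.6×0.455 + 485.1×2.37 = 1321.7254
Σ mᵢcᵢTᵢ = 114.8904×147.2 + 57.148×78.2 + 1149.687×12.8 = 36097
T = 36097 / 1321.7254 = 27.31 °C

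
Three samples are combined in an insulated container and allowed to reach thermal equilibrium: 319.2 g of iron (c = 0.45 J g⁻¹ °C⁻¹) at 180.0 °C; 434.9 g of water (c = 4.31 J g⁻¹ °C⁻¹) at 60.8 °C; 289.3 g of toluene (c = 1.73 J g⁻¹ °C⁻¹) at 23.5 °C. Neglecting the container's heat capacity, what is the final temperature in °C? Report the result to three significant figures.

Σ mᵢcᵢ(T − Tᵢ) = 0  ⇒  T = Σ mᵢcᵢTᵢ / Σ mᵢcᵢ
Σ mᵢcᵢ = 319.2×0.45 + 434.9×4.31 + 289.3×1.73 = 2518.548
Σ mᵢcᵢTᵢ = 143.64×180.0 + 1874.419×60.8 + 500.489×23.5 = 151580
T = 151580 / 2518.548 = 60.19 °C

T_f = 60.2 °C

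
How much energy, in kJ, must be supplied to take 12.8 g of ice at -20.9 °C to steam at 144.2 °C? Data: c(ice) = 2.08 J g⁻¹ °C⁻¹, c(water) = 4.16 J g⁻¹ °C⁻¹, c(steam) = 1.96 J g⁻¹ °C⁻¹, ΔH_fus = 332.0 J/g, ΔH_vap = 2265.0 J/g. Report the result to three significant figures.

q = 40.2 kJ

q1 (heat ice -20.9→0.0 °C): 12.8 × 2.08 × 20.9 = 556 J
q2 (melt at 0 °C): 12.8 × 332.0 = 4250 J
q3 (heat water 0.0→100.0 °C): 12.8 × 4.16 × 100.0 = 5325 J
q4 (vaporize at 100 °C): 12.8 × 2265.0 = 28992 J
q5 (heat steam 100.0→144.2 °C): 12.8 × 1.96 × 44.2 = 1109 J
Total: 556 + 4250 + 5325 + 28992 + 1109 = 40232 J = 40.2 kJ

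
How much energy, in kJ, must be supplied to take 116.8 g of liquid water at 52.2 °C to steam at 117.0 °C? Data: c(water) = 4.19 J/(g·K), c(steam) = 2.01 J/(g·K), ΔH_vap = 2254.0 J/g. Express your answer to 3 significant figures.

q1 (heat water 52.2→100.0 °C): 116.8 × 4.19 × 47.8 = 23393 J
q2 (vaporize at 100 °C): 116.8 × 2254.0 = 263267 J
q3 (heat steam 100.0→117.0 °C): 116.8 × 2.01 × 17.0 = 3991 J
Total: 23393 + 263267 + 3991 = 290651 J = 291 kJ

q = 291 kJ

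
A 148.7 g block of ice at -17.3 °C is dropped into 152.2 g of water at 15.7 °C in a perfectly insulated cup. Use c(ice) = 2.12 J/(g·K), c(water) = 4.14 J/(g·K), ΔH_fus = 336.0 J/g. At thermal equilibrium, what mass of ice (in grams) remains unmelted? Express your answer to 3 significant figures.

m_ice remaining = 135 g

Heat to warm all ice to 0 °C: 148.7×2.12×17.3 = 5453.7 J
Heat released by water cooling to 0 °C: 152.2×4.14×15.7 = 9892.7 J
9892.7 J < 5453.7 + 148.7×336.0 = 55416.9 J, so not all ice melts; final T = 0 °C.
Heat left for melting: 9892.7 − 5453.7 = 4439.0 J
Mass melted = 4439.0 / 336.0 = 13.21 g
Ice remaining = 148.7 − 13.21 = 135.49 g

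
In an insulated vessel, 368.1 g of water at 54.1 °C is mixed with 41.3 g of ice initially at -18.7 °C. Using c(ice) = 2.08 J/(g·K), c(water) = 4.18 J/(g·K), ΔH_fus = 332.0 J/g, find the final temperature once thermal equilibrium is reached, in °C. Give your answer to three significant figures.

T_f = 39.7 °C

Heat to bring ice to 0 °C and melt it: q₁ = 41.3×2.08×18.7 + 41.3×332.0 = 15318 J
Heat the water can supply cooling to 0 °C: 368.1×4.18×54.1 = 83241.4 J > q₁, so all ice melts.
Energy balance: 368.1×4.18×(54.1 − T) = 15318 + 41.3×4.18×(T − 0)
1538.658(54.1 − T) = 15318 + 172.634 T
83241.4 − 15318 = 1711.292 T
T = 67923.4 / 1711.292 = 39.69 °C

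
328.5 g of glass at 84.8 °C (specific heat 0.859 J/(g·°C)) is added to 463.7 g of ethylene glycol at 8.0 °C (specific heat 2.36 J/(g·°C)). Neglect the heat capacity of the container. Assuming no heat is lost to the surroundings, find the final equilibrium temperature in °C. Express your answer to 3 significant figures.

Heat lost by glass = heat gained by ethylene glycol.
(328.5)(0.859)(84.8 − T) = (463.7)(2.36)(T − 8.0)
282.1815 (84.8 − T) = 1094.332 (T − 8.0)
23929 − 282.1815 T = 1094.332 T − 8754.7
32683.7 = 1376.5135 T
T = 23.74 °C

T_f = 23.7 °C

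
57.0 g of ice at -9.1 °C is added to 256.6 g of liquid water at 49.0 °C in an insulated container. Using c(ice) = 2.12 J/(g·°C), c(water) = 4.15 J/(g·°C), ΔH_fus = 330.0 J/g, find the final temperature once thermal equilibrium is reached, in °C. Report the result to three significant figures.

T_f = 24.8 °C

Heat to bring ice to 0 °C and melt it: q₁ = 57.0×2.12×9.1 + 57.0×330.0 = 19910 J
Heat the water can supply cooling to 0 °C: 256.6×4.15×49.0 = 52179.6 J > q₁, so all ice melts.
Energy balance: 256.6×4.15×(49.0 − T) = 19910 + 57.0×4.15×(T − 0)
1064.89(49.0 − T) = 19910 + 236.55 T
52179.6 − 19910 = 1301.44 T
T = 32269.6 / 1301.44 = 24.80 °C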